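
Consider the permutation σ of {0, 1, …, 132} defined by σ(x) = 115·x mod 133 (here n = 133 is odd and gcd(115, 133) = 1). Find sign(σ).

Start at x=39: 39 → 96 → 1 → 115 → 58 → 20 → 39 (one orbit).
Cycle type of π: 6×19 + 1×19; total 38 cycles.
38 cycles on 133: each ℓ→(−1)^(ℓ−1), product (−1)^95 = -1.
Via Zolotarev, sign(π_{115}) = (115|133) = -1.

-1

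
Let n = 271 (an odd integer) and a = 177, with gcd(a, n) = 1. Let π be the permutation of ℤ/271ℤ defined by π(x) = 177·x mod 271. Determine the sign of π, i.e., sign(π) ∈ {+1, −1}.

+1

Trace 200: π^k(200) = [200, 170, 9, 238, 121, 8, 61] for k=0..6.
The orbit structure of x ↦ 177x mod 271: 3 orbits of sizes [135, 135, 1].
Σ(ℓ_i−1) = 271−3 = 268; sign = (−1)^268 = +1.
The Jacobi symbol (177|271) = +1 (Zolotarev) agrees.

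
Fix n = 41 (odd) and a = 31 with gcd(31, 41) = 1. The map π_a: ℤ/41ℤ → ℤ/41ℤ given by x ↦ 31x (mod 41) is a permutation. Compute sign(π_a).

+1

Start at x=4: 4 → 1 → 31 → 18 → 25 → 37 → 40 → … (one orbit).
Cycle type of π: 10×4 + 1; total 5 cycles.
Σ(ℓ_i−1) = 41−5 = 36; sign = (−1)^36 = +1.
Zolotarev: (31|41) = +1, matching the cycle-count sign.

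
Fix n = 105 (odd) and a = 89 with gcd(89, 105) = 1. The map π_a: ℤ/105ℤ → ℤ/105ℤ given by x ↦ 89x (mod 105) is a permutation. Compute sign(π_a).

Orbit of 16 under x↦89x: [16, 59, 1, 89, 46, 104]… (length divides ord_105(89)).
π_89 has 23 disjoint cycles with lengths [6, 6, 6, 6, 6, 6, 6, 6, 6, 6, 6, 6, 6, 6, 6, 2, 2, 2, 2, 2, 2, 2, 1] on {0,…,104}.
sign(π) = (−1)^{n − #cycles} = (−1)^{105−23} = (−1)^82 = +1.

+1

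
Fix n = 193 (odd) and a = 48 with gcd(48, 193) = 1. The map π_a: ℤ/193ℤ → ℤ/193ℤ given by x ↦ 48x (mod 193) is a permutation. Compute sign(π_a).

Trace 177: π^k(177) = [177, 4, 192, 145, 12, 190, 49] for k=0..6.
π_48 has 5 disjoint cycles with lengths [48, 48, 48, 48, 1] on {0,…,192}.
5 cycles on 193: each ℓ→(−1)^(ℓ−1), product (−1)^188 = +1.

+1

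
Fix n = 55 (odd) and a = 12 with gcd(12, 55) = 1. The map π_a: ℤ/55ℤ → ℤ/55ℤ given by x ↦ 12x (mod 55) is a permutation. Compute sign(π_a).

-1

Start at x=34: 34 → 23 → 1 → 12 → 34 (one orbit).
Decompose π into cycles: lengths [4, 4, 4, 4, 4, 4, 4, 4, 4, 4, 4, 1, 1, 1, 1, 1, 1, 1, 1, 1, 1, 1] (22 cycles, including the fixed point 0).
n − c = 55 − 22 = 33; sign = (−1)^33 = -1.
The Jacobi symbol (12|55) = -1 (Zolotarev) agrees.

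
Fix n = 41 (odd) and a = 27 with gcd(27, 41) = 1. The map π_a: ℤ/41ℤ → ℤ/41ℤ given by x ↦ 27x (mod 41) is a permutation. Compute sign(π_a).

-1

Start at x=40: 40 → 14 → 9 → 38 → 1 → 27 → 32 → … (one orbit).
The orbit structure of x ↦ 27x mod 41: 6 orbits of sizes [8, 8, 8, 8, 8, 1].
sign(π) = (−1)^{n − #cycles} = (−1)^{41−6} = (−1)^35 = -1.
Zolotarev: (27|41) = -1, matching the cycle-count sign.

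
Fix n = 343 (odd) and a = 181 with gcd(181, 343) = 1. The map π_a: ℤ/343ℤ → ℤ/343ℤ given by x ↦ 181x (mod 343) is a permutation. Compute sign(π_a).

Trace 195: π^k(195) = [195, 309, 20, 190, 90, 169, 62] for k=0..6.
The orbit structure of x ↦ 181x mod 343: 10 orbits of sizes [98, 98, 98, 14, 14, 14, 2, 2, 2, 1].
With 10 cycles on 343 points, sign = (−1)^{343−10} = -1.
Zolotarev: (181|343) = -1, matching the cycle-count sign.

-1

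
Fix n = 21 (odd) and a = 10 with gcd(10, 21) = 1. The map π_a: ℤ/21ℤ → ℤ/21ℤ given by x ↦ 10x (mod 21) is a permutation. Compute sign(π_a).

-1

Orbit of 16 under x↦10x: [16, 13, 4, 19, 1, 10]… (length divides ord_21(10)).
Cycle type of π: 6×3 + 1×3; total 6 cycles.
sign(π) = (−1)^{n − #cycles} = (−1)^{21−6} = (−1)^15 = -1.
(10|21)_J = -1 (Zolotarev's lemma cross-check).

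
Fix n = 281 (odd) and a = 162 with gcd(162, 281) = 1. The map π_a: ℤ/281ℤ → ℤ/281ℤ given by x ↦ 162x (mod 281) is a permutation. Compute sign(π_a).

+1

Orbit of 90 under x↦162x: [90, 249, 155, 101, 64, 252, 79]… (length divides ord_281(162)).
The orbit structure of x ↦ 162x mod 281: 9 orbits of sizes [35, 35, 35, 35, 35, 35, 35, 35, 1].
9 cycles on 281: each ℓ→(−1)^(ℓ−1), product (−1)^272 = +1.
Zolotarev: (162|281) = +1, matching the cycle-count sign.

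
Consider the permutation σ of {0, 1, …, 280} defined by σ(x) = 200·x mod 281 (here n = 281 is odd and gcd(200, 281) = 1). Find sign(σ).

+1

Trace 1: π^k(1) = [1, 200, 98, 211, 50, 165, 123] for k=0..6.
π_200 has 9 disjoint cycles with lengths [35, 35, 35, 35, 35, 35, 35, 35, 1] on {0,…,280}.
n − c = 281 − 9 = 272; sign = (−1)^272 = +1.
(200|281)_J = +1 (Zolotarev's lemma cross-check).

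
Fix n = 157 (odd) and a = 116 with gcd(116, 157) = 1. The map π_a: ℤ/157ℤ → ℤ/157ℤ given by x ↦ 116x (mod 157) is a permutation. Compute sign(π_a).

Trace 92: π^k(92) = [92, 153, 7, 27, 149, 14, 54] for k=0..6.
Decompose π into cycles: lengths [52, 52, 52, 1] (4 cycles, including the fixed point 0).
4 cycles on 157: each ℓ→(−1)^(ℓ−1), product (−1)^153 = -1.

-1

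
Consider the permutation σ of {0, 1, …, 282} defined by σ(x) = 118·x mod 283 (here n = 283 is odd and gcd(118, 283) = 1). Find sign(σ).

-1

Orbit of 111 under x↦118x: [111, 80, 101, 32, 97, 126, 152]… (length divides ord_283(118)).
The orbit structure of x ↦ 118x mod 283: 2 orbits of sizes [282, 1].
n − c = 283 − 2 = 281; sign = (−1)^281 = -1.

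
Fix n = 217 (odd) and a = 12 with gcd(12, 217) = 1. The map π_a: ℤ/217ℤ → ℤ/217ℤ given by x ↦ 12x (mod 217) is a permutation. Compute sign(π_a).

Orbit of 153 under x↦12x: [153, 100, 115, 78, 68, 165, 27]… (length divides ord_217(12)).
9 cycles of lengths [30, 30, 30, 30, 30, 30, 30, 6, 1].
9 cycles on 217: each ℓ→(−1)^(ℓ−1), product (−1)^208 = +1.

+1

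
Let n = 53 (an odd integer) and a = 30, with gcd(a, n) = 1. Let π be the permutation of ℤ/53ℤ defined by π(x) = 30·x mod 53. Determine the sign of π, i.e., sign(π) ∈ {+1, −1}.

-1

Start at x=23: 23 → 1 → 30 → 52 → 23 (one orbit).
14 cycles of lengths [4, 4, 4, 4, 4, 4, 4, 4, 4, 4, 4, 4, 4, 1].
53 − 14 = 39 transpositions; sign(π) = (−1)^39 = -1.
The Jacobi symbol (30|53) = -1 (Zolotarev) agrees.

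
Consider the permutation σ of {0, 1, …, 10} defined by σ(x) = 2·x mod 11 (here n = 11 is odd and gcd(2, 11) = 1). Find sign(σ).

Trace 4: π^k(4) = [4, 8, 5, 10, 9, 7, 3] for k=0..6.
π_2 has 2 disjoint cycles with lengths [10, 1] on {0,…,10}.
With 2 cycles on 11 points, sign = (−1)^{11−2} = -1.
Zolotarev: (2|11) = -1, matching the cycle-count sign.

-1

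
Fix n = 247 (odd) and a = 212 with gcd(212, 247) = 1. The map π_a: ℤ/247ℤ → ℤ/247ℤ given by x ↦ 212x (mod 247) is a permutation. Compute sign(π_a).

Orbit of 205 under x↦212x: [205, 235, 173, 120, 246, 35, 10]… (length divides ord_247(212)).
π_212 has 16 disjoint cycles with lengths [18, 18, 18, 18, 18, 18, 18, 18, 18, 18, 18, 18, 18, 6, 6, 1] on {0,…,246}.
n − c = 247 − 16 = 231; sign = (−1)^231 = -1.
Zolotarev: (212|247) = -1, matching the cycle-count sign.

-1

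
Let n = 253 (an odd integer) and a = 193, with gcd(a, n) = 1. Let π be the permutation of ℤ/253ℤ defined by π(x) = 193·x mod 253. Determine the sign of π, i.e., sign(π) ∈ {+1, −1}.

Trace 225: π^k(225) = [225, 162, 147, 35, 177, 6, 146] for k=0..6.
Cycle lengths of π_193 on ℤ/253ℤ: [110, 110, 11, 11, 10, 1]; 6 cycles in total.
253 − 6 = 247 transpositions; sign(π) = (−1)^247 = -1.
The Jacobi symbol (193|253) = -1 (Zolotarev) agrees.

-1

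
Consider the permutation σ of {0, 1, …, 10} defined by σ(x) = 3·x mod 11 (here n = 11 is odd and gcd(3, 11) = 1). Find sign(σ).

Start at x=3: 3 → 9 → 5 → 4 → 1 → 3 (one orbit).
Decompose π into cycles: lengths [5, 5, 1] (3 cycles, including the fixed point 0).
n − c = 11 − 3 = 8; sign = (−1)^8 = +1.
(3|11)_J = +1 (Zolotarev's lemma cross-check).

+1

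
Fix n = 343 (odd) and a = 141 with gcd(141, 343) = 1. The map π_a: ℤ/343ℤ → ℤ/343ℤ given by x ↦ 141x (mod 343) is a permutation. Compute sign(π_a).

+1

Start at x=36: 36 → 274 → 218 → 211 → 253 → 1 → 141 → … (one orbit).
Cycle lengths of π_141 on ℤ/343ℤ: [49, 49, 49, 49, 49, 49, 7, 7, 7, 7, 7, 7, 1, 1, 1, 1, 1, 1, 1]; 19 cycles in total.
343 − 19 = 324 transpositions; sign(π) = (−1)^324 = +1.
(141|343)_J = +1 (Zolotarev's lemma cross-check).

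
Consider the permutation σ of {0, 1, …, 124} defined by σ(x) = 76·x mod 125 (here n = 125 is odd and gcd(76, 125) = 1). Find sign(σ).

Start at x=76: 76 → 26 → 101 → 51 → 1 → 76 (one orbit).
Cycle type of π: 5×20 + 1×25; total 45 cycles.
45 cycles on 125: each ℓ→(−1)^(ℓ−1), product (−1)^80 = +1.

+1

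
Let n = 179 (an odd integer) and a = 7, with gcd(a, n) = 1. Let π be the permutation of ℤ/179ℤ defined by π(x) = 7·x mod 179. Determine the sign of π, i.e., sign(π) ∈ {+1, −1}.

-1

Orbit of 148 under x↦7x: [148, 141, 92, 107, 33, 52, 6]… (length divides ord_179(7)).
π_7 has 2 disjoint cycles with lengths [178, 1] on {0,…,178}.
n − c = 179 − 2 = 177; sign = (−1)^177 = -1.
(7|179)_J = -1 (Zolotarev's lemma cross-check).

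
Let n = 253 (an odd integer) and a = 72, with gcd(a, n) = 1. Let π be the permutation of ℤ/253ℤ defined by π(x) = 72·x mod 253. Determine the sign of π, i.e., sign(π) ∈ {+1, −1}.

-1

Trace 234: π^k(234) = [234, 150, 174, 131, 71, 52, 202] for k=0..6.
The orbit structure of x ↦ 72x mod 253: 6 orbits of sizes [110, 110, 11, 11, 10, 1].
sign(π) = (−1)^{n − #cycles} = (−1)^{253−6} = (−1)^247 = -1.
Check: (72/253) = -1 by Zolotarev.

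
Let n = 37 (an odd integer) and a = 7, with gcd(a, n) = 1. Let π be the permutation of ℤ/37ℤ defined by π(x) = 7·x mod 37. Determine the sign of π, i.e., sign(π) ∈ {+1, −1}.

+1

Start at x=26: 26 → 34 → 16 → 1 → 7 → 12 → 10 → … (one orbit).
The orbit structure of x ↦ 7x mod 37: 5 orbits of sizes [9, 9, 9, 9, 1].
With 5 cycles on 37 points, sign = (−1)^{37−5} = +1.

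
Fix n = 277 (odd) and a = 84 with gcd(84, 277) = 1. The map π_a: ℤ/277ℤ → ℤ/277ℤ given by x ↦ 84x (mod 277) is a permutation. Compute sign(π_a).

Trace 273: π^k(273) = [273, 218, 30, 27, 52, 213, 164] for k=0..6.
13 cycles of lengths [23, 23, 23, 23, 23, 23, 23, 23, 23, 23, 23, 23, 1].
n − c = 277 − 13 = 264; sign = (−1)^264 = +1.
Via Zolotarev, sign(π_{84}) = (84|277) = +1.

+1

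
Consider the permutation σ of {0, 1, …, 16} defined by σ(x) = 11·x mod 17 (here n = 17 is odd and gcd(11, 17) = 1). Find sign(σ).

-1

Orbit of 1 under x↦11x: [1, 11, 2, 5, 4, 10, 8]… (length divides ord_17(11)).
2 cycles of lengths [16, 1].
2 cycles on 17: each ℓ→(−1)^(ℓ−1), product (−1)^15 = -1.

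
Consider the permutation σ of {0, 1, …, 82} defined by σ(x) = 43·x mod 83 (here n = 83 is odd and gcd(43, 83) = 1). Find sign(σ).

-1

Trace 50: π^k(50) = [50, 75, 71, 65, 56, 1, 43] for k=0..6.
2 cycles of lengths [82, 1].
With 2 cycles on 83 points, sign = (−1)^{83−2} = -1.
Via Zolotarev, sign(π_{43}) = (43|83) = -1.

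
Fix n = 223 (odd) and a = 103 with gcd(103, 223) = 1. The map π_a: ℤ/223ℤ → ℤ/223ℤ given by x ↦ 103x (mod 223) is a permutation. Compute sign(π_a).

-1

Orbit of 189 under x↦103x: [189, 66, 108, 197, 221, 17, 190]… (length divides ord_223(103)).
Cycle lengths of π_103 on ℤ/223ℤ: [74, 74, 74, 1]; 4 cycles in total.
4 cycles on 223: each ℓ→(−1)^(ℓ−1), product (−1)^219 = -1.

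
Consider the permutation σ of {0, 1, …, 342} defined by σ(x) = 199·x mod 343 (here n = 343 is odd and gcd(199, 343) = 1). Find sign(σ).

-1

Start at x=251: 251 → 214 → 54 → 113 → 192 → 135 → 111 → … (one orbit).
4 cycles of lengths [294, 42, 6, 1].
4 cycles on 343: each ℓ→(−1)^(ℓ−1), product (−1)^339 = -1.
(199|343)_J = -1 (Zolotarev's lemma cross-check).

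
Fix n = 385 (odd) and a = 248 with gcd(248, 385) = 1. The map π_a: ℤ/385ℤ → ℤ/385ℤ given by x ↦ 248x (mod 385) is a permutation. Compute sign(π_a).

-1

Trace 153: π^k(153) = [153, 214, 327, 246, 178, 254, 237] for k=0..6.
14 cycles of lengths [60, 60, 60, 60, 30, 30, 20, 20, 12, 12, 10, 6, 4, 1].
sign(π) = (−1)^{n − #cycles} = (−1)^{385−14} = (−1)^371 = -1.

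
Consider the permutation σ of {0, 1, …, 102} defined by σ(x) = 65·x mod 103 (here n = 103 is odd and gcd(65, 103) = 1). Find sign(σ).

-1

Orbit of 79 under x↦65x: [79, 88, 55, 73, 7, 43, 14]… (length divides ord_103(65)).
Decompose π into cycles: lengths [102, 1] (2 cycles, including the fixed point 0).
Σ(ℓ_i−1) = 103−2 = 101; sign = (−1)^101 = -1.
The Jacobi symbol (65|103) = -1 (Zolotarev) agrees.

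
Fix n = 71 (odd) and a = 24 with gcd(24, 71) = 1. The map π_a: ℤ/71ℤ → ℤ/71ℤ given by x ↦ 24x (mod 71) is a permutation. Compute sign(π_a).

Start at x=29: 29 → 57 → 19 → 30 → 10 → 27 → 9 → … (one orbit).
3 cycles of lengths [35, 35, 1].
3 cycles on 71: each ℓ→(−1)^(ℓ−1), product (−1)^68 = +1.
Check: (24/71) = +1 by Zolotarev.

+1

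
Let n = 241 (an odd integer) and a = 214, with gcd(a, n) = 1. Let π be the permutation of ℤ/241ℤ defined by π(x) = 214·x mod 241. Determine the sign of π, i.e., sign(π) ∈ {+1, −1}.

+1

Trace 79: π^k(79) = [79, 36, 233, 216, 193, 91, 194] for k=0..6.
The orbit structure of x ↦ 214x mod 241: 7 orbits of sizes [40, 40, 40, 40, 40, 40, 1].
Σ(ℓ_i−1) = 241−7 = 234; sign = (−1)^234 = +1.
(214|241)_J = +1 (Zolotarev's lemma cross-check).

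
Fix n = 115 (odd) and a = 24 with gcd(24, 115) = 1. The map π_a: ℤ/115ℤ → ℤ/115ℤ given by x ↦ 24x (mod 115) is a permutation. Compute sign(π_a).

Trace 24: π^k(24) = [24, 1] for k=0..1.
69 cycles of lengths [2, 2, 2, 2, 2, 2, 2, 2, 2, 2, 2, 2, 2, 2, 2, 2, 2, 2, 2, 2, 2, 2, 2, 2, 2, 2, 2, 2, 2, 2, 2, 2, 2, 2, 2, 2, 2, 2, 2, 2, 2, 2, 2, 2, 2, 2, 1, 1, 1, 1, 1, 1, 1, 1, 1, 1, 1, 1, 1, 1, 1, 1, 1, 1, 1, 1, 1, 1, 1].
With 69 cycles on 115 points, sign = (−1)^{115−69} = +1.
(24|115)_J = +1 (Zolotarev's lemma cross-check).

+1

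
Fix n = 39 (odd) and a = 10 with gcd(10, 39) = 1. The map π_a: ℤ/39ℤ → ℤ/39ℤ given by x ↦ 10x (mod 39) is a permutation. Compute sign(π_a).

Orbit of 16 under x↦10x: [16, 4, 1, 10, 22, 25]… (length divides ord_39(10)).
The orbit structure of x ↦ 10x mod 39: 9 orbits of sizes [6, 6, 6, 6, 6, 6, 1, 1, 1].
9 cycles on 39: each ℓ→(−1)^(ℓ−1), product (−1)^30 = +1.
Via Zolotarev, sign(π_{10}) = (10|39) = +1.

+1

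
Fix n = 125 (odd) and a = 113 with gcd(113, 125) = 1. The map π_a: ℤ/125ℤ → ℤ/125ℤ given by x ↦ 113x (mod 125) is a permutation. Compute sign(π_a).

Orbit of 82 under x↦113x: [82, 16, 58, 54, 102, 26, 63]… (length divides ord_125(113)).
π_113 has 4 disjoint cycles with lengths [100, 20, 4, 1] on {0,…,124}.
With 4 cycles on 125 points, sign = (−1)^{125−4} = -1.
Zolotarev: (113|125) = -1, matching the cycle-count sign.

-1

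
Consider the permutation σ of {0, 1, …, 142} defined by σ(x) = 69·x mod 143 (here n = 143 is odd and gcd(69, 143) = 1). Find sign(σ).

Start at x=9: 9 → 49 → 92 → 56 → 3 → 64 → 126 → … (one orbit).
Cycle type of π: 30×4 + 6×2 + 5×2 + 1; total 9 cycles.
sign(π) = (−1)^{n − #cycles} = (−1)^{143−9} = (−1)^134 = +1.
The Jacobi symbol (69|143) = +1 (Zolotarev) agrees.

+1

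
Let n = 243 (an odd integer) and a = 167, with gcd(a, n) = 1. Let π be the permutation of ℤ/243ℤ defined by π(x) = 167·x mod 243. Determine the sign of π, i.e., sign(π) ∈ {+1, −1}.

-1

Orbit of 121 under x↦167x: [121, 38, 28, 59, 133, 98, 85]… (length divides ord_243(167)).
6 cycles of lengths [162, 54, 18, 6, 2, 1].
243 − 6 = 237 transpositions; sign(π) = (−1)^237 = -1.
The Jacobi symbol (167|243) = -1 (Zolotarev) agrees.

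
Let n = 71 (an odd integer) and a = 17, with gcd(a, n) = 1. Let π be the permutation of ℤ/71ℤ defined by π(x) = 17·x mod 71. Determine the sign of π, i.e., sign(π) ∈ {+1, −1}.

-1

Orbit of 25 under x↦17x: [25, 70, 54, 66, 57, 46, 1]… (length divides ord_71(17)).
Cycle type of π: 10×7 + 1; total 8 cycles.
n − c = 71 − 8 = 63; sign = (−1)^63 = -1.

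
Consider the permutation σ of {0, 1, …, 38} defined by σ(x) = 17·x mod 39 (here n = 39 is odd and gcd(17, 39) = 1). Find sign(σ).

Orbit of 17 under x↦17x: [17, 16, 38, 22, 23, 1]… (length divides ord_39(17)).
Decompose π into cycles: lengths [6, 6, 6, 6, 6, 6, 2, 1] (8 cycles, including the fixed point 0).
Σ(ℓ_i−1) = 39−8 = 31; sign = (−1)^31 = -1.
The Jacobi symbol (17|39) = -1 (Zolotarev) agrees.

-1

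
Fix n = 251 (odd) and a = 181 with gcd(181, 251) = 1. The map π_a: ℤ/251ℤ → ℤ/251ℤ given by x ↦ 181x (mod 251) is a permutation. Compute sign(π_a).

+1

Orbit of 217 under x↦181x: [217, 121, 64, 38, 101, 209, 179]… (length divides ord_251(181)).
3 cycles of lengths [125, 125, 1].
251 − 3 = 248 transpositions; sign(π) = (−1)^248 = +1.
(181|251)_J = +1 (Zolotarev's lemma cross-check).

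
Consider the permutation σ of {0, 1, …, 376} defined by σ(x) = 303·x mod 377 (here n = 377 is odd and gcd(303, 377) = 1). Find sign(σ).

Orbit of 121 under x↦303x: [121, 94, 207, 139, 270, 1, 303]… (length divides ord_377(303)).
Cycle lengths of π_303 on ℤ/377ℤ: [42, 42, 42, 42, 42, 42, 42, 42, 14, 14, 6, 6, 1]; 13 cycles in total.
sign(π) = (−1)^{n − #cycles} = (−1)^{377−13} = (−1)^364 = +1.
Zolotarev: (303|377) = +1, matching the cycle-count sign.

+1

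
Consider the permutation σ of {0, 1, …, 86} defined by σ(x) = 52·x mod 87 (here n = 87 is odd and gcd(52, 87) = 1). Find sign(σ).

+1

Orbit of 25 under x↦52x: [25, 82, 1, 52, 7, 16, 49]… (length divides ord_87(52)).
The orbit structure of x ↦ 52x mod 87: 15 orbits of sizes [7, 7, 7, 7, 7, 7, 7, 7, 7, 7, 7, 7, 1, 1, 1].
With 15 cycles on 87 points, sign = (−1)^{87−15} = +1.
Via Zolotarev, sign(π_{52}) = (52|87) = +1.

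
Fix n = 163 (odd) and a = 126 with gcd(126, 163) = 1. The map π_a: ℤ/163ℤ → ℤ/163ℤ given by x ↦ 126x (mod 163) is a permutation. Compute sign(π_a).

Trace 133: π^k(133) = [133, 132, 6, 104, 64, 77, 85] for k=0..6.
Decompose π into cycles: lengths [27, 27, 27, 27, 27, 27, 1] (7 cycles, including the fixed point 0).
Σ(ℓ_i−1) = 163−7 = 156; sign = (−1)^156 = +1.

+1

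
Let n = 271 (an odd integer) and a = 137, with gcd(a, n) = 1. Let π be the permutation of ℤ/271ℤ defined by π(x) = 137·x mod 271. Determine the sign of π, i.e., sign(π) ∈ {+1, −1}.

-1

Start at x=47: 47 → 206 → 38 → 57 → 221 → 196 → 23 → … (one orbit).
2 cycles of lengths [270, 1].
271 − 2 = 269 transpositions; sign(π) = (−1)^269 = -1.
Via Zolotarev, sign(π_{137}) = (137|271) = -1.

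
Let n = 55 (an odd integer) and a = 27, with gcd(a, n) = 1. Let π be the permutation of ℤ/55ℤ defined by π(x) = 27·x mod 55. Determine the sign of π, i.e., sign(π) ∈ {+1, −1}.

Start at x=23: 23 → 16 → 47 → 4 → 53 → 1 → 27 → … (one orbit).
π_27 has 6 disjoint cycles with lengths [20, 20, 5, 5, 4, 1] on {0,…,54}.
n − c = 55 − 6 = 49; sign = (−1)^49 = -1.

-1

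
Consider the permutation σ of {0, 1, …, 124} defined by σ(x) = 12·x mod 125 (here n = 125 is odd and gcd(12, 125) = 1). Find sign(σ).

-1

Start at x=66: 66 → 42 → 4 → 48 → 76 → 37 → 69 → … (one orbit).
Cycle lengths of π_12 on ℤ/125ℤ: [100, 20, 4, 1]; 4 cycles in total.
n − c = 125 − 4 = 121; sign = (−1)^121 = -1.
Zolotarev: (12|125) = -1, matching the cycle-count sign.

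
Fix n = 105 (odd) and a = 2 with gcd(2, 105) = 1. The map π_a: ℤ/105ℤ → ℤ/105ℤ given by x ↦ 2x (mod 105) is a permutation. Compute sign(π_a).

+1

Orbit of 92 under x↦2x: [92, 79, 53, 1, 2, 4, 8]… (length divides ord_105(2)).
Cycle type of π: 12×6 + 6×2 + 4×3 + 3×2 + 2 + 1; total 15 cycles.
15 cycles on 105: each ℓ→(−1)^(ℓ−1), product (−1)^90 = +1.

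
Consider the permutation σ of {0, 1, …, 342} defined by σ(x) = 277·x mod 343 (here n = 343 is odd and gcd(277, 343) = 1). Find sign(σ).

+1

Orbit of 163 under x↦277x: [163, 218, 18, 184, 204, 256, 254]… (length divides ord_343(277)).
Decompose π into cycles: lengths [147, 147, 21, 21, 3, 3, 1] (7 cycles, including the fixed point 0).
Σ(ℓ_i−1) = 343−7 = 336; sign = (−1)^336 = +1.
Check: (277/343) = +1 by Zolotarev.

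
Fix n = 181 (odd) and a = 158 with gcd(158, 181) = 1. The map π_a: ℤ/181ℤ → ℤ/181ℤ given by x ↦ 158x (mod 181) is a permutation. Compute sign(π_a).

Orbit of 51 under x↦158x: [51, 94, 10, 132, 41, 143, 150]… (length divides ord_181(158)).
2 cycles of lengths [180, 1].
2 cycles on 181: each ℓ→(−1)^(ℓ−1), product (−1)^179 = -1.
Via Zolotarev, sign(π_{158}) = (158|181) = -1.

-1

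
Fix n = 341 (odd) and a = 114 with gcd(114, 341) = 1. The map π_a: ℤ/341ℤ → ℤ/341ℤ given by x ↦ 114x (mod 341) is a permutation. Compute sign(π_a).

-1

Trace 67: π^k(67) = [67, 136, 159, 53, 245, 309, 103] for k=0..6.
Cycle lengths of π_114 on ℤ/341ℤ: [30, 30, 30, 30, 30, 30, 30, 30, 30, 30, 30, 5, 5, 1]; 14 cycles in total.
With 14 cycles on 341 points, sign = (−1)^{341−14} = -1.
Check: (114/341) = -1 by Zolotarev.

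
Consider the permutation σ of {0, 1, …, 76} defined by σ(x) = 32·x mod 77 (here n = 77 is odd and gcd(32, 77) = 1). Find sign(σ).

-1

Orbit of 65 under x↦32x: [65, 1, 32, 23, 43, 67]… (length divides ord_77(32)).
π_32 has 18 disjoint cycles with lengths [6, 6, 6, 6, 6, 6, 6, 6, 6, 6, 3, 3, 2, 2, 2, 2, 2, 1] on {0,…,76}.
sign(π) = (−1)^{n − #cycles} = (−1)^{77−18} = (−1)^59 = -1.
Via Zolotarev, sign(π_{32}) = (32|77) = -1.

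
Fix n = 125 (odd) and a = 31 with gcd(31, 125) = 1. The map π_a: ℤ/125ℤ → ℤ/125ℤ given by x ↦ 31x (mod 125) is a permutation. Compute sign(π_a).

Start at x=91: 91 → 71 → 76 → 106 → 36 → 116 → 96 → … (one orbit).
π_31 has 13 disjoint cycles with lengths [25, 25, 25, 25, 5, 5, 5, 5, 1, 1, 1, 1, 1] on {0,…,124}.
With 13 cycles on 125 points, sign = (−1)^{125−13} = +1.
Via Zolotarev, sign(π_{31}) = (31|125) = +1.

+1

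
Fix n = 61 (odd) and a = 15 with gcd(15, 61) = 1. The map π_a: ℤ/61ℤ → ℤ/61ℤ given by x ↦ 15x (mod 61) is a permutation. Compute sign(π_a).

Orbit of 58 under x↦15x: [58, 16, 57, 1, 15, 42, 20]… (length divides ord_61(15)).
5 cycles of lengths [15, 15, 15, 15, 1].
Σ(ℓ_i−1) = 61−5 = 56; sign = (−1)^56 = +1.
Via Zolotarev, sign(π_{15}) = (15|61) = +1.

+1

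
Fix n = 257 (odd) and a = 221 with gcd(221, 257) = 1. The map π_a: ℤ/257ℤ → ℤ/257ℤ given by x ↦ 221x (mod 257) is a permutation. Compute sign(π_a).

Trace 223: π^k(223) = [223, 196, 140, 100, 255, 72, 235] for k=0..6.
Cycle lengths of π_221 on ℤ/257ℤ: [128, 128, 1]; 3 cycles in total.
257 − 3 = 254 transpositions; sign(π) = (−1)^254 = +1.
Zolotarev: (221|257) = +1, matching the cycle-count sign.

+1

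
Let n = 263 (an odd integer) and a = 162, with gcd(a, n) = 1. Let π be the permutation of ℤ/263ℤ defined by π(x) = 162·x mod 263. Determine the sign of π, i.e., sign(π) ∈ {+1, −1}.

Trace 176: π^k(176) = [176, 108, 138, 1, 162, 207, 133] for k=0..6.
Cycle type of π: 131×2 + 1; total 3 cycles.
Σ(ℓ_i−1) = 263−3 = 260; sign = (−1)^260 = +1.
Zolotarev: (162|263) = +1, matching the cycle-count sign.

+1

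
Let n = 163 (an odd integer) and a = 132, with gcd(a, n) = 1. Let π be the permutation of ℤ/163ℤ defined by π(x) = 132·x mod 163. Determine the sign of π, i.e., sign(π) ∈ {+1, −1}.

Trace 6: π^k(6) = [6, 140, 61, 65, 104, 36, 25] for k=0..6.
Cycle lengths of π_132 on ℤ/163ℤ: [27, 27, 27, 27, 27, 27, 1]; 7 cycles in total.
sign(π) = (−1)^{n − #cycles} = (−1)^{163−7} = (−1)^156 = +1.

+1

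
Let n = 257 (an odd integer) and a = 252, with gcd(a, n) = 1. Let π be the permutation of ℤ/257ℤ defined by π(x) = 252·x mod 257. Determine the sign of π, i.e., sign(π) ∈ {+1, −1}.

Start at x=198: 198 → 38 → 67 → 179 → 133 → 106 → 241 → … (one orbit).
2 cycles of lengths [256, 1].
2 cycles on 257: each ℓ→(−1)^(ℓ−1), product (−1)^255 = -1.

-1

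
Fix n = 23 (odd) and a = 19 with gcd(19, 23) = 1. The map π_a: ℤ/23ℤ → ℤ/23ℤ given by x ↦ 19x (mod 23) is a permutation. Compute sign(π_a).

Trace 18: π^k(18) = [18, 20, 12, 21, 8, 14, 13] for k=0..6.
Cycle lengths of π_19 on ℤ/23ℤ: [22, 1]; 2 cycles in total.
With 2 cycles on 23 points, sign = (−1)^{23−2} = -1.
Zolotarev: (19|23) = -1, matching the cycle-count sign.

-1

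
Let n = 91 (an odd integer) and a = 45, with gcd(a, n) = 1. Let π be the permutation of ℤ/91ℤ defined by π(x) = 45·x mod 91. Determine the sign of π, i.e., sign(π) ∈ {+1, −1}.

Trace 59: π^k(59) = [59, 16, 83, 4, 89, 1, 45] for k=0..6.
9 cycles of lengths [12, 12, 12, 12, 12, 12, 12, 6, 1].
91 − 9 = 82 transpositions; sign(π) = (−1)^82 = +1.

+1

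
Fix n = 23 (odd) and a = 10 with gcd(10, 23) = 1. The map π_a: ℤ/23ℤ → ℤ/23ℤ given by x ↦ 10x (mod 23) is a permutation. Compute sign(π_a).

-1

Orbit of 9 under x↦10x: [9, 21, 3, 7, 1, 10, 8]… (length divides ord_23(10)).
π_10 has 2 disjoint cycles with lengths [22, 1] on {0,…,22}.
23 − 2 = 21 transpositions; sign(π) = (−1)^21 = -1.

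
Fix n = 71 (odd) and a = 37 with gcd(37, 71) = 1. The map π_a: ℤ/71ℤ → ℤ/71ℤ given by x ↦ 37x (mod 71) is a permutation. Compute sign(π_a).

Orbit of 32 under x↦37x: [32, 48, 1, 37, 20, 30, 45]… (length divides ord_71(37)).
Cycle lengths of π_37 on ℤ/71ℤ: [7, 7, 7, 7, 7, 7, 7, 7, 7, 7, 1]; 11 cycles in total.
sign(π) = (−1)^{n − #cycles} = (−1)^{71−11} = (−1)^60 = +1.
Check: (37/71) = +1 by Zolotarev.

+1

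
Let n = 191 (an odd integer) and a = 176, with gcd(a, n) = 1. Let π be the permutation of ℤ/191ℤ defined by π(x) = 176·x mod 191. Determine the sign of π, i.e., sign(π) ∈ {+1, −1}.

Orbit of 23 under x↦176x: [23, 37, 18, 112, 39, 179, 180]… (length divides ord_191(176)).
π_176 has 2 disjoint cycles with lengths [190, 1] on {0,…,190}.
n − c = 191 − 2 = 189; sign = (−1)^189 = -1.
Check: (176/191) = -1 by Zolotarev.

-1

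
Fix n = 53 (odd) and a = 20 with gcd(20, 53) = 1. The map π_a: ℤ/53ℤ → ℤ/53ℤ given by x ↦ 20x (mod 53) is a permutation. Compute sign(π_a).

-1

Start at x=51: 51 → 13 → 48 → 6 → 14 → 15 → 35 → … (one orbit).
2 cycles of lengths [52, 1].
With 2 cycles on 53 points, sign = (−1)^{53−2} = -1.
Zolotarev: (20|53) = -1, matching the cycle-count sign.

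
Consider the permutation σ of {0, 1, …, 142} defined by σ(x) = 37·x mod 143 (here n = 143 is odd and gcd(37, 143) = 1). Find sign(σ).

-1

Trace 81: π^k(81) = [81, 137, 64, 80, 100, 125, 49] for k=0..6.
Decompose π into cycles: lengths [60, 60, 12, 5, 5, 1] (6 cycles, including the fixed point 0).
6 cycles on 143: each ℓ→(−1)^(ℓ−1), product (−1)^137 = -1.
(37|143)_J = -1 (Zolotarev's lemma cross-check).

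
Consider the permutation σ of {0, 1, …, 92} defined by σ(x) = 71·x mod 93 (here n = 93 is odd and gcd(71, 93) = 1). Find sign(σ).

Orbit of 14 under x↦71x: [14, 64, 80, 7, 32, 40, 50]… (length divides ord_93(71)).
6 cycles of lengths [30, 30, 15, 15, 2, 1].
sign(π) = (−1)^{n − #cycles} = (−1)^{93−6} = (−1)^87 = -1.

-1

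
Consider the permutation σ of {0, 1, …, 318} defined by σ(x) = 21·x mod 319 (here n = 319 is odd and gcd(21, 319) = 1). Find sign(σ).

+1

Start at x=23: 23 → 164 → 254 → 230 → 45 → 307 → 67 → … (one orbit).
Cycle lengths of π_21 on ℤ/319ℤ: [28, 28, 28, 28, 28, 28, 28, 28, 28, 28, 28, 2, 2, 2, 2, 2, 1]; 17 cycles in total.
319 − 17 = 302 transpositions; sign(π) = (−1)^302 = +1.
Zolotarev: (21|319) = +1, matching the cycle-count sign.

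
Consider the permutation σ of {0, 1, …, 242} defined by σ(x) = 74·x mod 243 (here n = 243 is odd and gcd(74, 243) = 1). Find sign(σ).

Start at x=38: 38 → 139 → 80 → 88 → 194 → 19 → 191 → … (one orbit).
Cycle type of π: 162 + 54 + 18 + 6 + 2 + 1; total 6 cycles.
sign(π) = (−1)^{n − #cycles} = (−1)^{243−6} = (−1)^237 = -1.

-1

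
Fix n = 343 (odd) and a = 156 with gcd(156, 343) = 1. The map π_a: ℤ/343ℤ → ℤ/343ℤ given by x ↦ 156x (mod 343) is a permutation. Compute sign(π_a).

+1

Start at x=228: 228 → 239 → 240 → 53 → 36 → 128 → 74 → … (one orbit).
The orbit structure of x ↦ 156x mod 343: 7 orbits of sizes [147, 147, 21, 21, 3, 3, 1].
n − c = 343 − 7 = 336; sign = (−1)^336 = +1.
The Jacobi symbol (156|343) = +1 (Zolotarev) agrees.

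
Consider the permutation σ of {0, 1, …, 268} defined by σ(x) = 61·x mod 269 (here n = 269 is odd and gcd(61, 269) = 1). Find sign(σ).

Orbit of 70 under x↦61x: [70, 235, 78, 185, 256, 14, 47]… (length divides ord_269(61)).
5 cycles of lengths [67, 67, 67, 67, 1].
With 5 cycles on 269 points, sign = (−1)^{269−5} = +1.
The Jacobi symbol (61|269) = +1 (Zolotarev) agrees.

+1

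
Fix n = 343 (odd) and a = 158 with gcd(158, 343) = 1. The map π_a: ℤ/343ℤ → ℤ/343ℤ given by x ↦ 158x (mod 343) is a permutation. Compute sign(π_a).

Start at x=30: 30 → 281 → 151 → 191 → 337 → 81 → 107 → … (one orbit).
Decompose π into cycles: lengths [147, 147, 21, 21, 3, 3, 1] (7 cycles, including the fixed point 0).
With 7 cycles on 343 points, sign = (−1)^{343−7} = +1.
Check: (158/343) = +1 by Zolotarev.

+1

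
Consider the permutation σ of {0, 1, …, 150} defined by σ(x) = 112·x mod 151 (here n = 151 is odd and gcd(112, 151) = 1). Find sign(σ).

-1

Trace 60: π^k(60) = [60, 76, 56, 81, 12, 136, 132] for k=0..6.
Cycle lengths of π_112 on ℤ/151ℤ: [150, 1]; 2 cycles in total.
Σ(ℓ_i−1) = 151−2 = 149; sign = (−1)^149 = -1.
Via Zolotarev, sign(π_{112}) = (112|151) = -1.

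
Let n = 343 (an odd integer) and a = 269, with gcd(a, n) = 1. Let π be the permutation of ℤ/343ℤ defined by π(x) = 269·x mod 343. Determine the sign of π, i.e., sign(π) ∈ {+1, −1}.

Start at x=34: 34 → 228 → 278 → 8 → 94 → 247 → 244 → … (one orbit).
Decompose π into cycles: lengths [294, 42, 6, 1] (4 cycles, including the fixed point 0).
sign(π) = (−1)^{n − #cycles} = (−1)^{343−4} = (−1)^339 = -1.
Check: (269/343) = -1 by Zolotarev.

-1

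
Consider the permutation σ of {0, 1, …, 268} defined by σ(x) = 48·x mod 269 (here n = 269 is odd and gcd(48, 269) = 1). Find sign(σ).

Trace 93: π^k(93) = [93, 160, 148, 110, 169, 42, 133] for k=0..6.
The orbit structure of x ↦ 48x mod 269: 2 orbits of sizes [268, 1].
n − c = 269 − 2 = 267; sign = (−1)^267 = -1.

-1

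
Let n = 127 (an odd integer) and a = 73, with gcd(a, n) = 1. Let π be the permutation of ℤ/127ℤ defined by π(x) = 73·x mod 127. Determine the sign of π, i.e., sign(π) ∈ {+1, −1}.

+1

Trace 100: π^k(100) = [100, 61, 8, 76, 87, 1, 73] for k=0..6.
Decompose π into cycles: lengths [21, 21, 21, 21, 21, 21, 1] (7 cycles, including the fixed point 0).
7 cycles on 127: each ℓ→(−1)^(ℓ−1), product (−1)^120 = +1.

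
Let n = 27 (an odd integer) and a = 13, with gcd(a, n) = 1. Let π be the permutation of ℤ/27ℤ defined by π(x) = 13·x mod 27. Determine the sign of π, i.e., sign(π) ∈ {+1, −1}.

Orbit of 25 under x↦13x: [25, 1, 13, 7, 10, 22, 16]… (length divides ord_27(13)).
Cycle type of π: 9×2 + 3×2 + 1×3; total 7 cycles.
Σ(ℓ_i−1) = 27−7 = 20; sign = (−1)^20 = +1.

+1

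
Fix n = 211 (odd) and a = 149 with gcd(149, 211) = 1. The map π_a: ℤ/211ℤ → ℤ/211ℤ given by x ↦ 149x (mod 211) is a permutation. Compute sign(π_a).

-1

Start at x=64: 64 → 41 → 201 → 198 → 173 → 35 → 151 → … (one orbit).
π_149 has 2 disjoint cycles with lengths [210, 1] on {0,…,210}.
211 − 2 = 209 transpositions; sign(π) = (−1)^209 = -1.
(149|211)_J = -1 (Zolotarev's lemma cross-check).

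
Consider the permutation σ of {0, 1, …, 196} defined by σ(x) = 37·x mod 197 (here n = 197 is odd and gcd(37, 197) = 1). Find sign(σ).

Start at x=24: 24 → 100 → 154 → 182 → 36 → 150 → 34 → … (one orbit).
π_37 has 5 disjoint cycles with lengths [49, 49, 49, 49, 1] on {0,…,196}.
With 5 cycles on 197 points, sign = (−1)^{197−5} = +1.

+1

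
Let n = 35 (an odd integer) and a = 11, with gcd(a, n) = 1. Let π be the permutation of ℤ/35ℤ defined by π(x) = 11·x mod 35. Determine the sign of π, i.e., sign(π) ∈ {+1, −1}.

Trace 11: π^k(11) = [11, 16, 1] for k=0..2.
15 cycles of lengths [3, 3, 3, 3, 3, 3, 3, 3, 3, 3, 1, 1, 1, 1, 1].
Σ(ℓ_i−1) = 35−15 = 20; sign = (−1)^20 = +1.

+1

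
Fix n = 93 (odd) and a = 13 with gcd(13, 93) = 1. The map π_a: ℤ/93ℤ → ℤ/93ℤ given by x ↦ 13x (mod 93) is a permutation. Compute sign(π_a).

-1

Start at x=67: 67 → 34 → 70 → 73 → 19 → 61 → 49 → … (one orbit).
Cycle type of π: 30×3 + 1×3; total 6 cycles.
n − c = 93 − 6 = 87; sign = (−1)^87 = -1.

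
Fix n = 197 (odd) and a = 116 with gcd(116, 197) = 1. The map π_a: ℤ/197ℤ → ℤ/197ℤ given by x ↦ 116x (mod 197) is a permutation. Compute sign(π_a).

+1

Orbit of 28 under x↦116x: [28, 96, 104, 47, 133, 62, 100]… (length divides ord_197(116)).
The orbit structure of x ↦ 116x mod 197: 3 orbits of sizes [98, 98, 1].
With 3 cycles on 197 points, sign = (−1)^{197−3} = +1.
(116|197)_J = +1 (Zolotarev's lemma cross-check).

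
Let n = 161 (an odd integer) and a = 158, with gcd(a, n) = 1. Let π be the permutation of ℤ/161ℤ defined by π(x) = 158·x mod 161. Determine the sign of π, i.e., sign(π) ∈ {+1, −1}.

-1

Trace 43: π^k(43) = [43, 32, 65, 127, 102, 16, 113] for k=0..6.
Decompose π into cycles: lengths [66, 66, 22, 3, 3, 1] (6 cycles, including the fixed point 0).
161 − 6 = 155 transpositions; sign(π) = (−1)^155 = -1.
The Jacobi symbol (158|161) = -1 (Zolotarev) agrees.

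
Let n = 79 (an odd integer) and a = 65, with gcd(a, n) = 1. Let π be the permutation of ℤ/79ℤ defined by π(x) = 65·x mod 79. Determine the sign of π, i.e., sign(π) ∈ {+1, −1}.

Trace 22: π^k(22) = [22, 8, 46, 67, 10, 18, 64] for k=0..6.
Cycle lengths of π_65 on ℤ/79ℤ: [13, 13, 13, 13, 13, 13, 1]; 7 cycles in total.
79 − 7 = 72 transpositions; sign(π) = (−1)^72 = +1.
Zolotarev: (65|79) = +1, matching the cycle-count sign.

+1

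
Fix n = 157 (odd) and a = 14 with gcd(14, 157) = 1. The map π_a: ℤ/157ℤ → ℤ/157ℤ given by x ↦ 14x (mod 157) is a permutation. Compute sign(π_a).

Trace 14: π^k(14) = [14, 39, 75, 108, 99, 130, 93] for k=0..6.
Cycle lengths of π_14 on ℤ/157ℤ: [13, 13, 13, 13, 13, 13, 13, 13, 13, 13, 13, 13, 1]; 13 cycles in total.
n − c = 157 − 13 = 144; sign = (−1)^144 = +1.

+1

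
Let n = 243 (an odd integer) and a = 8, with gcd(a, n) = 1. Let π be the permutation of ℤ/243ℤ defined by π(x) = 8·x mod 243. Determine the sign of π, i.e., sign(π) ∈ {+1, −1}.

Orbit of 109 under x↦8x: [109, 143, 172, 161, 73, 98, 55]… (length divides ord_243(8)).
π_8 has 14 disjoint cycles with lengths [54, 54, 54, 18, 18, 18, 6, 6, 6, 2, 2, 2, 2, 1] on {0,…,242}.
n − c = 243 − 14 = 229; sign = (−1)^229 = -1.

-1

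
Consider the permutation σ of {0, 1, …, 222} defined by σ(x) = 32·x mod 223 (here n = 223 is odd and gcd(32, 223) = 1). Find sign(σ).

Trace 171: π^k(171) = [171, 120, 49, 7, 1, 32, 132] for k=0..6.
Decompose π into cycles: lengths [37, 37, 37, 37, 37, 37, 1] (7 cycles, including the fixed point 0).
With 7 cycles on 223 points, sign = (−1)^{223−7} = +1.

+1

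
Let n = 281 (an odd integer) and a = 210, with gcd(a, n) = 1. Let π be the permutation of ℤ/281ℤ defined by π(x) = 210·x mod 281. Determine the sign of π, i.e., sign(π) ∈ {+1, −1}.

Orbit of 184 under x↦210x: [184, 143, 244, 98, 67, 20, 266]… (length divides ord_281(210)).
Cycle lengths of π_210 on ℤ/281ℤ: [280, 1]; 2 cycles in total.
2 cycles on 281: each ℓ→(−1)^(ℓ−1), product (−1)^279 = -1.
Check: (210/281) = -1 by Zolotarev.

-1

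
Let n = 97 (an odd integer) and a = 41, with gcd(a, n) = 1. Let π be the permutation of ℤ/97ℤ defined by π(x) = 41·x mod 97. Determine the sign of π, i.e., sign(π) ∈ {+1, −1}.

-1

Trace 56: π^k(56) = [56, 65, 46, 43, 17, 18, 59] for k=0..6.
Cycle lengths of π_41 on ℤ/97ℤ: [96, 1]; 2 cycles in total.
n − c = 97 − 2 = 95; sign = (−1)^95 = -1.
Via Zolotarev, sign(π_{41}) = (41|97) = -1.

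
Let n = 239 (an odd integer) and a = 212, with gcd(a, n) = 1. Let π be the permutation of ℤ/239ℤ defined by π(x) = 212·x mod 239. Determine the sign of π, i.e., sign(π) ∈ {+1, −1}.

-1

Start at x=197: 197 → 178 → 213 → 224 → 166 → 59 → 80 → … (one orbit).
The orbit structure of x ↦ 212x mod 239: 2 orbits of sizes [238, 1].
Σ(ℓ_i−1) = 239−2 = 237; sign = (−1)^237 = -1.
Check: (212/239) = -1 by Zolotarev.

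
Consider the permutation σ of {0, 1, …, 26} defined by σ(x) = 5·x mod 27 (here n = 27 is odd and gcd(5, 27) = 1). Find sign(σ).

-1

Start at x=23: 23 → 7 → 8 → 13 → 11 → 1 → 5 → … (one orbit).
π_5 has 4 disjoint cycles with lengths [18, 6, 2, 1] on {0,…,26}.
4 cycles on 27: each ℓ→(−1)^(ℓ−1), product (−1)^23 = -1.
Check: (5/27) = -1 by Zolotarev.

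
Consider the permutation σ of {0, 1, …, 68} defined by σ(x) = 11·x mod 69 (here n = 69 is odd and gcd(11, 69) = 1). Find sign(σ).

+1

Start at x=16: 16 → 38 → 4 → 44 → 1 → 11 → 52 → … (one orbit).
Cycle lengths of π_11 on ℤ/69ℤ: [22, 22, 22, 2, 1]; 5 cycles in total.
With 5 cycles on 69 points, sign = (−1)^{69−5} = +1.
(11|69)_J = +1 (Zolotarev's lemma cross-check).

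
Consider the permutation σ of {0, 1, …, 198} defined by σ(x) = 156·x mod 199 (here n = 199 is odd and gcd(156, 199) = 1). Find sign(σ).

Trace 178: π^k(178) = [178, 107, 175, 37, 1, 156, 58] for k=0..6.
Cycle lengths of π_156 on ℤ/199ℤ: [18, 18, 18, 18, 18, 18, 18, 18, 18, 18, 18, 1]; 12 cycles in total.
12 cycles on 199: each ℓ→(−1)^(ℓ−1), product (−1)^187 = -1.

-1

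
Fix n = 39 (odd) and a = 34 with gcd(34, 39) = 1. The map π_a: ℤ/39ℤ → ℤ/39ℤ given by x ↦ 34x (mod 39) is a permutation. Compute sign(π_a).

Start at x=34: 34 → 25 → 31 → 1 → 34 (one orbit).
Decompose π into cycles: lengths [4, 4, 4, 4, 4, 4, 4, 4, 4, 1, 1, 1] (12 cycles, including the fixed point 0).
Σ(ℓ_i−1) = 39−12 = 27; sign = (−1)^27 = -1.

-1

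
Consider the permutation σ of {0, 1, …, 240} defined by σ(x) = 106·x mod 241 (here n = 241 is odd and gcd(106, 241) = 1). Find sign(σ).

+1

Start at x=235: 235 → 87 → 64 → 36 → 201 → 98 → 25 → … (one orbit).
Decompose π into cycles: lengths [20, 20, 20, 20, 20, 20, 20, 20, 20, 20, 20, 20, 1] (13 cycles, including the fixed point 0).
With 13 cycles on 241 points, sign = (−1)^{241−13} = +1.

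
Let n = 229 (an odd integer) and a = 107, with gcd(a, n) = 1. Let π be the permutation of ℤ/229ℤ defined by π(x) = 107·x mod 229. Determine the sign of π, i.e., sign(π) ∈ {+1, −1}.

Trace 228: π^k(228) = [228, 122, 1, 107] for k=0..3.
Cycle lengths of π_107 on ℤ/229ℤ: [4, 4, 4, 4, 4, 4, 4, 4, 4, 4, 4, 4, 4, 4, 4, 4, 4, 4, 4, 4, 4, 4, 4, 4, 4, 4, 4, 4, 4, 4, 4, 4, 4, 4, 4, 4, 4, 4, 4, 4, 4, 4, 4, 4, 4, 4, 4, 4, 4, 4, 4, 4, 4, 4, 4, 4, 4, 1]; 58 cycles in total.
58 cycles on 229: each ℓ→(−1)^(ℓ−1), product (−1)^171 = -1.
Zolotarev: (107|229) = -1, matching the cycle-count sign.

-1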